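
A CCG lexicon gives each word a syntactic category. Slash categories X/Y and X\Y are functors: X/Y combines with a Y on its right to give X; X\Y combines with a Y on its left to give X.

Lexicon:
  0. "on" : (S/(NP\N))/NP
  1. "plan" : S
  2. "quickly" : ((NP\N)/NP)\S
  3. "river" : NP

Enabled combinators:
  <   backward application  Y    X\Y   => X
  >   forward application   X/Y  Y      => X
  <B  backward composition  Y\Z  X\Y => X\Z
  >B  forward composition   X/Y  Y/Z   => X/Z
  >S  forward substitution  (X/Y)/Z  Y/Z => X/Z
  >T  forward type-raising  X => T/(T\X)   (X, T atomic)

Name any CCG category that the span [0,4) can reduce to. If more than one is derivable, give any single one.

[0,4] S   >
  [0,3] S/NP   >S
    [0,1] "on" : (S/(NP\N))/NP
    [1,3] (NP\N)/NP   <
      [1,2] "plan" : S
      [2,3] "quickly" : ((NP\N)/NP)\S
  [3,4] "river" : NP

S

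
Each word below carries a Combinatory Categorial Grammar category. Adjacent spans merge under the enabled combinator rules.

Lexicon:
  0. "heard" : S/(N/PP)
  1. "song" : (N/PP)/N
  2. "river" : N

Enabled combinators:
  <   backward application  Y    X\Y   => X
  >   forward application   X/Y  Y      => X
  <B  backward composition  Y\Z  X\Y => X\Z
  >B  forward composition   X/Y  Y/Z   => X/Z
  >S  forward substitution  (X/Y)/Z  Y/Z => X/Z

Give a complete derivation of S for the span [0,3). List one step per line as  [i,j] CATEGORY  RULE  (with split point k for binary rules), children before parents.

[0,3] S   >
  [0,1] "heard" : S/(N/PP)
  [1,3] N/PP   >
    [1,2] "song" : (N/PP)/N
    [2,3] "river" : N

[0,1] S/(N/PP)  lex  "heard"
[1,2] (N/PP)/N  lex  "song"
[2,3] N  lex  "river"
[1,3] N/PP  >  k=2
[0,3] S  >  k=1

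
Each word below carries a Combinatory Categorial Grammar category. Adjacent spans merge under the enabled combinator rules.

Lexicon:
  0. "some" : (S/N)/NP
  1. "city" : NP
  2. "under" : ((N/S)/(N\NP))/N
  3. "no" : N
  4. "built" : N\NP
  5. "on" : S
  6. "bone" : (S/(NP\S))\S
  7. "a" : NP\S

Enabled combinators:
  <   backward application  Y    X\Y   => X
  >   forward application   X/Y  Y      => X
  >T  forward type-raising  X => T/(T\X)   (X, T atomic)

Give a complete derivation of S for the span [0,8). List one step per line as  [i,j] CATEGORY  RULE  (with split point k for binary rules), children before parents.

[0,1] (S/N)/NP  lex  "some"
[1,2] NP  lex  "city"
[0,2] S/N  >  k=1
[2,3] ((N/S)/(N\NP))/N  lex  "under"
[3,4] N  lex  "no"
[2,4] (N/S)/(N\NP)  >  k=3
[4,5] N\NP  lex  "built"
[2,5] N/S  >  k=4
[5,6] S  lex  "on"
[2,6] N  >  k=5
[0,6] S  >  k=2
[6,7] (S/(NP\S))\S  lex  "bone"
[0,7] S/(NP\S)  <  k=6
[7,8] NP\S  lex  "a"
[0,8] S  >  k=7

[0,8] S   >
  [0,7] S/(NP\S)   <
    [0,6] S   >
      [0,2] S/N   >
        [0,1] "some" : (S/N)/NP
        [1,2] "city" : NP
      [2,6] N   >
        [2,5] N/S   >
          [2,4] (N/S)/(N\NP)   >
            [2,3] "under" : ((N/S)/(N\NP))/N
            [3,4] "no" : N
          [4,5] "built" : N\NP
        [5,6] "on" : S
    [6,7] "bone" : (S/(NP\S))\S
  [7,8] "a" : NP\S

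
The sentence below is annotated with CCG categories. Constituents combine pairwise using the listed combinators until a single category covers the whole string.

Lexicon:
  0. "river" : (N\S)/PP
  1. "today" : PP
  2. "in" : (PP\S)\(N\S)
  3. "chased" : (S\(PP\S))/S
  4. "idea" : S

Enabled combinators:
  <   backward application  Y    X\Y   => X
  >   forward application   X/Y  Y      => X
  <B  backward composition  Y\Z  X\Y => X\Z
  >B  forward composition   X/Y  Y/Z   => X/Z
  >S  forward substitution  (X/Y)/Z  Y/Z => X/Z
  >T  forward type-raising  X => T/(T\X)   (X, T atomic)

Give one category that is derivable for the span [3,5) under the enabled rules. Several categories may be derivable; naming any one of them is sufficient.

[0,5] S   <
  [0,3] PP\S   <
    [0,2] N\S   >
      [0,1] "river" : (N\S)/PP
      [1,2] "today" : PP
    [2,3] "in" : (PP\S)\(N\S)
  [3,5] S\(PP\S)   >
    [3,4] "chased" : (S\(PP\S))/S
    [4,5] "idea" : S

S\(PP\S)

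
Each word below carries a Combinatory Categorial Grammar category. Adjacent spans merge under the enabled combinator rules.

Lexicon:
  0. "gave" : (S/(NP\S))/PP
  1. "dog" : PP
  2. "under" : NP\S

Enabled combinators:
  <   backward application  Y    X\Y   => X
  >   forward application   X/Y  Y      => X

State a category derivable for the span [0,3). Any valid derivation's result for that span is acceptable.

S

[0,3] S   >
  [0,2] S/(NP\S)   >
    [0,1] "gave" : (S/(NP\S))/PP
    [1,2] "dog" : PP
  [2,3] "under" : NP\S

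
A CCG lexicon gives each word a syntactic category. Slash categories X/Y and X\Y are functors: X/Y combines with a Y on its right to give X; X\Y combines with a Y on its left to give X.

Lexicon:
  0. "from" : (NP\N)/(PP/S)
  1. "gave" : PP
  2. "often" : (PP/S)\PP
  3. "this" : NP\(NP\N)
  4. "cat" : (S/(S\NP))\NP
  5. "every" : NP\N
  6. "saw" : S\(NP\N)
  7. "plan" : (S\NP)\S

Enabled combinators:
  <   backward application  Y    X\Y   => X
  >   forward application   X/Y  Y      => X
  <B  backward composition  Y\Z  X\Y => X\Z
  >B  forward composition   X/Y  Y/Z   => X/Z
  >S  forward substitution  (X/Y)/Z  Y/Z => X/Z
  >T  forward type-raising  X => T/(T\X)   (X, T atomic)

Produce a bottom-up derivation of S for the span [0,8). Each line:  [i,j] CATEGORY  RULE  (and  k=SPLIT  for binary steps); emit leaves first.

[0,8] S   >
  [0,5] S/(S\NP)   <
    [0,4] NP   <
      [0,3] NP\N   >
        [0,1] "from" : (NP\N)/(PP/S)
        [1,3] PP/S   <
          [1,2] "gave" : PP
          [2,3] "often" : (PP/S)\PP
      [3,4] "this" : NP\(NP\N)
    [4,5] "cat" : (S/(S\NP))\NP
  [5,8] S\NP   <
    [5,7] S   <
      [5,6] "every" : NP\N
      [6,7] "saw" : S\(NP\N)
    [7,8] "plan" : (S\NP)\S

[0,1] (NP\N)/(PP/S)  lex  "from"
[1,2] PP  lex  "gave"
[2,3] (PP/S)\PP  lex  "often"
[1,3] PP/S  <  k=2
[0,3] NP\N  >  k=1
[3,4] NP\(NP\N)  lex  "this"
[0,4] NP  <  k=3
[4,5] (S/(S\NP))\NP  lex  "cat"
[0,5] S/(S\NP)  <  k=4
[5,6] NP\N  lex  "every"
[6,7] S\(NP\N)  lex  "saw"
[5,7] S  <  k=6
[7,8] (S\NP)\S  lex  "plan"
[5,8] S\NP  <  k=7
[0,8] S  >  k=5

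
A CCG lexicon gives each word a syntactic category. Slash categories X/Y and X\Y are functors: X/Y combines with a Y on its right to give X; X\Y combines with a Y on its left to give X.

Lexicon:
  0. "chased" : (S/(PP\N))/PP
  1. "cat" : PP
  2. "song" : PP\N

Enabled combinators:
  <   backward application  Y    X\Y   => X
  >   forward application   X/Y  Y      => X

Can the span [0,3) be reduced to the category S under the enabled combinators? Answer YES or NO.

[0,3] S   >
  [0,2] S/(PP\N)   >
    [0,1] "chased" : (S/(PP\N))/PP
    [1,2] "cat" : PP
  [2,3] "song" : PP\N

YES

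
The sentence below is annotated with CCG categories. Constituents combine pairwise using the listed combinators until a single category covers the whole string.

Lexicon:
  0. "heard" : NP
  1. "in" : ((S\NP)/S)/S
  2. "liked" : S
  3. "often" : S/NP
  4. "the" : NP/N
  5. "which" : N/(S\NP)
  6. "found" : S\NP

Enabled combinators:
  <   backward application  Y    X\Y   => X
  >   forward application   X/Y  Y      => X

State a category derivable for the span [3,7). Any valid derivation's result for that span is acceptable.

[0,7] S   <
  [0,1] "heard" : NP
  [1,7] S\NP   >
    [1,3] (S\NP)/S   >
      [1,2] "in" : ((S\NP)/S)/S
      [2,3] "liked" : S
    [3,7] S   >
      [3,4] "often" : S/NP
      [4,7] NP   >
        [4,5] "the" : NP/N
        [5,7] N   >
          [5,6] "which" : N/(S\NP)
          [6,7] "found" : S\NP

S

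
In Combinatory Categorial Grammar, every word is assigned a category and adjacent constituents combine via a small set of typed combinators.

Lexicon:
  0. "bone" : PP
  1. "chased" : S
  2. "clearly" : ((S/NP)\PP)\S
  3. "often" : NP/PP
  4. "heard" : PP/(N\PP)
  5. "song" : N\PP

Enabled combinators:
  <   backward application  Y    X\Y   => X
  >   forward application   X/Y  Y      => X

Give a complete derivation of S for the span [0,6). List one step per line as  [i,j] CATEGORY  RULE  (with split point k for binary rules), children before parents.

[0,1] PP  lex  "bone"
[1,2] S  lex  "chased"
[2,3] ((S/NP)\PP)\S  lex  "clearly"
[1,3] (S/NP)\PP  <  k=2
[0,3] S/NP  <  k=1
[3,4] NP/PP  lex  "often"
[4,5] PP/(N\PP)  lex  "heard"
[5,6] N\PP  lex  "song"
[4,6] PP  >  k=5
[3,6] NP  >  k=4
[0,6] S  >  k=3

[0,6] S   >
  [0,3] S/NP   <
    [0,1] "bone" : PP
    [1,3] (S/NP)\PP   <
      [1,2] "chased" : S
      [2,3] "clearly" : ((S/NP)\PP)\S
  [3,6] NP   >
    [3,4] "often" : NP/PP
    [4,6] PP   >
      [4,5] "heard" : PP/(N\PP)
      [5,6] "song" : N\PP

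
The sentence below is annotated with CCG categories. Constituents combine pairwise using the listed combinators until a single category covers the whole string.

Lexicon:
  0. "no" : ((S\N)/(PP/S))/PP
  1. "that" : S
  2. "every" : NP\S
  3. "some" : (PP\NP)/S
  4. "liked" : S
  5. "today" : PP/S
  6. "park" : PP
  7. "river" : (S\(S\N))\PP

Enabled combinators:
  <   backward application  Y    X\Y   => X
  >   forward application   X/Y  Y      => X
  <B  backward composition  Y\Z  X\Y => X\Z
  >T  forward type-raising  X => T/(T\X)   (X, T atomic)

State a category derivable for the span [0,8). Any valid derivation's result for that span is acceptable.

[0,8] S   <
  [0,6] S\N   >
    [0,5] (S\N)/(PP/S)   >
      [0,1] "no" : ((S\N)/(PP/S))/PP
      [1,5] PP   <
        [1,2] "that" : S
        [2,5] PP\S   <B
          [2,3] "every" : NP\S
          [3,5] PP\NP   >
            [3,4] "some" : (PP\NP)/S
            [4,5] "liked" : S
    [5,6] "today" : PP/S
  [6,8] S\(S\N)   <
    [6,7] "park" : PP
    [7,8] "river" : (S\(S\N))\PP

S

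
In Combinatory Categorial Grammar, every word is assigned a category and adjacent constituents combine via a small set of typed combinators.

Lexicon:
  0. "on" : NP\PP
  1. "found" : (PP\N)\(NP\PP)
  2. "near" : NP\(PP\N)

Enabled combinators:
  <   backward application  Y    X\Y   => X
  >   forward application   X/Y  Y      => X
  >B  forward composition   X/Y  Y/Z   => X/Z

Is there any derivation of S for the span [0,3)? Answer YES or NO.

NO

NP\PP (PP\N)\(NP\PP) NP\(PP\N)
CKY chart[0,3] = {NP}; S ∉ chart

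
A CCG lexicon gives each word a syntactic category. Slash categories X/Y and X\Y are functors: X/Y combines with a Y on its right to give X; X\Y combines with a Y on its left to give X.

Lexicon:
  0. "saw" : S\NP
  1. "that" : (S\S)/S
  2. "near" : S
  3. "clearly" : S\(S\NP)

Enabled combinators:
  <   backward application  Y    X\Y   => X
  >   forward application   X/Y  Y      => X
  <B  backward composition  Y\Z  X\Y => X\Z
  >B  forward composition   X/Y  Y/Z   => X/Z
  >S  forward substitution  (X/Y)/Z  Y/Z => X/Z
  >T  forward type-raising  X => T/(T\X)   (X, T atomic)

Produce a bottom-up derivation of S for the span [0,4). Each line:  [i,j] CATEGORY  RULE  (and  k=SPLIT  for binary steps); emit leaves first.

[0,4] S   <
  [0,3] S\NP   <B
    [0,1] "saw" : S\NP
    [1,3] S\S   >
      [1,2] "that" : (S\S)/S
      [2,3] "near" : S
  [3,4] "clearly" : S\(S\NP)

[0,1] S\NP  lex  "saw"
[1,2] (S\S)/S  lex  "that"
[2,3] S  lex  "near"
[1,3] S\S  >  k=2
[0,3] S\NP  <B  k=1
[3,4] S\(S\NP)  lex  "clearly"
[0,4] S  <  k=3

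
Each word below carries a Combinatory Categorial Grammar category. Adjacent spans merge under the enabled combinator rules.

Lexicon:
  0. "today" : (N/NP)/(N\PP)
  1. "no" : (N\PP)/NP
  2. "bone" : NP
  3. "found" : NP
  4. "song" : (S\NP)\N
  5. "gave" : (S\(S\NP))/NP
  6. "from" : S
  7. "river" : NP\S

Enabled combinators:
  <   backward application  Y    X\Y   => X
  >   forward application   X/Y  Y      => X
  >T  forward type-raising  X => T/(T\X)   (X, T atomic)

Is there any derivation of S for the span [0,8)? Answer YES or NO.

[0,8] S   <
  [0,5] S\NP   <
    [0,4] N   >
      [0,3] N/NP   >
        [0,1] "today" : (N/NP)/(N\PP)
        [1,3] N\PP   >
          [1,2] "no" : (N\PP)/NP
          [2,3] "bone" : NP
      [3,4] "found" : NP
    [4,5] "song" : (S\NP)\N
  [5,8] S\(S\NP)   >
    [5,6] "gave" : (S\(S\NP))/NP
    [6,8] NP   >
      [6,7] NP/(NP\S)   >T
        [6,7] "from" : S
      [7,8] "river" : NP\S

YES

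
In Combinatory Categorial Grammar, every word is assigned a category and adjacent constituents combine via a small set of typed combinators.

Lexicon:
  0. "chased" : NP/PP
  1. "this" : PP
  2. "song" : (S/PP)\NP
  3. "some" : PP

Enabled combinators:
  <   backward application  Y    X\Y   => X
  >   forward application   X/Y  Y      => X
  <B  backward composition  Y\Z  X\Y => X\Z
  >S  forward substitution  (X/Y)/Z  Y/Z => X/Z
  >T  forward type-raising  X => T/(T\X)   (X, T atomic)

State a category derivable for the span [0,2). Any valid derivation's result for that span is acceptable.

[0,4] S   >
  [0,3] S/PP   <
    [0,2] NP   >
      [0,1] "chased" : NP/PP
      [1,2] "this" : PP
    [2,3] "song" : (S/PP)\NP
  [3,4] "some" : PP

NP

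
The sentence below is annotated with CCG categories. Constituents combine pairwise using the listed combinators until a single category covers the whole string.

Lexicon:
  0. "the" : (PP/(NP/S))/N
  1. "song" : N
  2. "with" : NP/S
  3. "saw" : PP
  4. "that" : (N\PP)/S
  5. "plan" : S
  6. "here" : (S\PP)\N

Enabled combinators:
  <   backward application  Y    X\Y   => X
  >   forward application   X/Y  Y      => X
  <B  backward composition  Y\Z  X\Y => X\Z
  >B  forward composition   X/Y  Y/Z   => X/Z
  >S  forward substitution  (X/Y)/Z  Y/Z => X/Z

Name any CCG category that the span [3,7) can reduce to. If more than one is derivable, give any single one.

S\PP

[0,7] S   <
  [0,3] PP   >
    [0,2] PP/(NP/S)   >
      [0,1] "the" : (PP/(NP/S))/N
      [1,2] "song" : N
    [2,3] "with" : NP/S
  [3,7] S\PP   <
    [3,6] N   <
      [3,4] "saw" : PP
      [4,6] N\PP   >
        [4,5] "that" : (N\PP)/S
        [5,6] "plan" : S
    [6,7] "here" : (S\PP)\N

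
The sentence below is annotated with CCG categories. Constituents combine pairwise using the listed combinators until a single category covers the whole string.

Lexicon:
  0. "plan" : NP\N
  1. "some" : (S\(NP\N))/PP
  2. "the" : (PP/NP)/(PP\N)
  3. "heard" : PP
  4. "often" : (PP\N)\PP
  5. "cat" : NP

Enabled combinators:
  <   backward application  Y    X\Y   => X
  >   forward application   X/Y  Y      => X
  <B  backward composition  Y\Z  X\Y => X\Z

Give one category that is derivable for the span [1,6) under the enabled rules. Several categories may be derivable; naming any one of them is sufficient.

[0,6] S   <
  [0,1] "plan" : NP\N
  [1,6] S\(NP\N)   >
    [1,2] "some" : (S\(NP\N))/PP
    [2,6] PP   >
      [2,5] PP/NP   >
        [2,3] "the" : (PP/NP)/(PP\N)
        [3,5] PP\N   <
          [3,4] "heard" : PP
          [4,5] "often" : (PP\N)\PP
      [5,6] "cat" : NP

S\(NP\N)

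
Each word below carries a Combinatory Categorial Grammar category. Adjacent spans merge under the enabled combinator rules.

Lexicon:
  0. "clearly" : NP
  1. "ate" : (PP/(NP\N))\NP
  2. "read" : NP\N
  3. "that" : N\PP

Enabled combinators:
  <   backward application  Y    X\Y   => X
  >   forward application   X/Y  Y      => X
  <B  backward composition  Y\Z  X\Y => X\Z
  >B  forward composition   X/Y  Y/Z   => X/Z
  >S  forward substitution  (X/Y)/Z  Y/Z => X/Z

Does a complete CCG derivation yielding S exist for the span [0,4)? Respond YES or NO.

NP (PP/(NP\N))\NP NP\N N\PP
CKY chart[0,4] = {N}; S ∉ chart

NO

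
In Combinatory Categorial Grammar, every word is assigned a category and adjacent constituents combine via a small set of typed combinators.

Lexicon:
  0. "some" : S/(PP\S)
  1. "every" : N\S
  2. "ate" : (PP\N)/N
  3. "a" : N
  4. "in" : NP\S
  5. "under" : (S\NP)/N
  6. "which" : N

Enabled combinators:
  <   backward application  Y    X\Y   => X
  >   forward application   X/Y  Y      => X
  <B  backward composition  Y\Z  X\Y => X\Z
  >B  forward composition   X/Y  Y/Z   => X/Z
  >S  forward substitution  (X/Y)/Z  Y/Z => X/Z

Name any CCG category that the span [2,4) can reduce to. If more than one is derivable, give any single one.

[0,7] S   <
  [0,5] NP   <
    [0,4] S   >
      [0,1] "some" : S/(PP\S)
      [1,4] PP\S   <B
        [1,2] "every" : N\S
        [2,4] PP\N   >
          [2,3] "ate" : (PP\N)/N
          [3,4] "a" : N
    [4,5] "in" : NP\S
  [5,7] S\NP   >
    [5,6] "under" : (S\NP)/N
    [6,7] "which" : N

PP\N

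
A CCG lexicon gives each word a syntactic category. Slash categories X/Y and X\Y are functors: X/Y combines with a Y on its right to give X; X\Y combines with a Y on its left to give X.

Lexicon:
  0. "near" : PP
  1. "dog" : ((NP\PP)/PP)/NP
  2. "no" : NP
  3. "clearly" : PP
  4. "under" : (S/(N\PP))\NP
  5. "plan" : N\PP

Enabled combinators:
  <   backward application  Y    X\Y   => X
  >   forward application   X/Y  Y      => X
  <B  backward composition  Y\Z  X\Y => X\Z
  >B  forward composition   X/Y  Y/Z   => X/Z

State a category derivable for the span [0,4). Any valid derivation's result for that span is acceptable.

[0,6] S   >
  [0,5] S/(N\PP)   <
    [0,4] NP   <
      [0,1] "near" : PP
      [1,4] NP\PP   >
        [1,3] (NP\PP)/PP   >
          [1,2] "dog" : ((NP\PP)/PP)/NP
          [2,3] "no" : NP
        [3,4] "clearly" : PP
    [4,5] "under" : (S/(N\PP))\NP
  [5,6] "plan" : N\PP

NP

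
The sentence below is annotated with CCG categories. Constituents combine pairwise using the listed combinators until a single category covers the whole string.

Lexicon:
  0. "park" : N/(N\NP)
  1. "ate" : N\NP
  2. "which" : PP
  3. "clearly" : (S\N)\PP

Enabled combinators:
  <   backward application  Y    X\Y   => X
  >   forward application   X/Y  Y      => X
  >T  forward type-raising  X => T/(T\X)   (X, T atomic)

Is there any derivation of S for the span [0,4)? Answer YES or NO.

[0,4] S   <
  [0,2] N   >
    [0,1] "park" : N/(N\NP)
    [1,2] "ate" : N\NP
  [2,4] S\N   <
    [2,3] "which" : PP
    [3,4] "clearly" : (S\N)\PP

YES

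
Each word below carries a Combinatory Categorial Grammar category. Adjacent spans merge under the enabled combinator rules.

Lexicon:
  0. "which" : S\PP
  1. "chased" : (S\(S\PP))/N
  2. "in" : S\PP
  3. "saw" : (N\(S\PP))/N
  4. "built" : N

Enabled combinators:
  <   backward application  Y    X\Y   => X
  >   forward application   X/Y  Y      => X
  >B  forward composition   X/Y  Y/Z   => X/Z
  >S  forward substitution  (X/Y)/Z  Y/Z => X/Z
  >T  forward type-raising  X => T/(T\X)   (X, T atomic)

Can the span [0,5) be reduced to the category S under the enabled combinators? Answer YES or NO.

YES

[0,5] S   <
  [0,1] "which" : S\PP
  [1,5] S\(S\PP)   >
    [1,2] "chased" : (S\(S\PP))/N
    [2,5] N   <
      [2,3] "in" : S\PP
      [3,5] N\(S\PP)   >
        [3,4] "saw" : (N\(S\PP))/N
        [4,5] "built" : N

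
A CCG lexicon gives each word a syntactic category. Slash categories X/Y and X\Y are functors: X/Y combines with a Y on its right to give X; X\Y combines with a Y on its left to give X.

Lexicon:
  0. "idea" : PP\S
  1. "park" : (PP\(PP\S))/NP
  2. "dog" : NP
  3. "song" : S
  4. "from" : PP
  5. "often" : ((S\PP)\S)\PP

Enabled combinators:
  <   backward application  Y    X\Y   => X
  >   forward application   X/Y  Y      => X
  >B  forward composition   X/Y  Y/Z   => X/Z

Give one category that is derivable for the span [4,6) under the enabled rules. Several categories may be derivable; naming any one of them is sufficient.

(S\PP)\S

[0,6] S   <
  [0,3] PP   <
    [0,1] "idea" : PP\S
    [1,3] PP\(PP\S)   >
      [1,2] "park" : (PP\(PP\S))/NP
      [2,3] "dog" : NP
  [3,6] S\PP   <
    [3,4] "song" : S
    [4,6] (S\PP)\S   <
      [4,5] "from" : PP
      [5,6] "often" : ((S\PP)\S)\PP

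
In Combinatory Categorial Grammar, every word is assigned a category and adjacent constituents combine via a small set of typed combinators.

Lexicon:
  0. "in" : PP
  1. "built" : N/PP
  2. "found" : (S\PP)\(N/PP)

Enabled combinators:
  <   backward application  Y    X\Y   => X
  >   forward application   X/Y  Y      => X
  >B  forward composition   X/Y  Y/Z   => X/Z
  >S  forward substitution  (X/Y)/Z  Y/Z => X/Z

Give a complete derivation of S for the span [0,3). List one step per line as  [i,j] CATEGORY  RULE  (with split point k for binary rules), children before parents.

[0,3] S   <
  [0,1] "in" : PP
  [1,3] S\PP   <
    [1,2] "built" : N/PP
    [2,3] "found" : (S\PP)\(N/PP)

[0,1] PP  lex  "in"
[1,2] N/PP  lex  "built"
[2,3] (S\PP)\(N/PP)  lex  "found"
[1,3] S\PP  <  k=2
[0,3] S  <  k=1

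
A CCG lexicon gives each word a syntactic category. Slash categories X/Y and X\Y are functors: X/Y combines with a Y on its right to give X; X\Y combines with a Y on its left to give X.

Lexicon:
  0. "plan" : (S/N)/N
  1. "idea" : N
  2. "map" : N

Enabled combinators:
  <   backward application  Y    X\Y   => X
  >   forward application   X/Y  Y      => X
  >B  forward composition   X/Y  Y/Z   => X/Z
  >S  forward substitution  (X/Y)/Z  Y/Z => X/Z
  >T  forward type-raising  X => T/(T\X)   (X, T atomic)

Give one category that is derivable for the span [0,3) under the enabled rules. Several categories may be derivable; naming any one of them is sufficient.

S

[0,3] S   >
  [0,2] S/N   >
    [0,1] "plan" : (S/N)/N
    [1,2] "idea" : N
  [2,3] "map" : N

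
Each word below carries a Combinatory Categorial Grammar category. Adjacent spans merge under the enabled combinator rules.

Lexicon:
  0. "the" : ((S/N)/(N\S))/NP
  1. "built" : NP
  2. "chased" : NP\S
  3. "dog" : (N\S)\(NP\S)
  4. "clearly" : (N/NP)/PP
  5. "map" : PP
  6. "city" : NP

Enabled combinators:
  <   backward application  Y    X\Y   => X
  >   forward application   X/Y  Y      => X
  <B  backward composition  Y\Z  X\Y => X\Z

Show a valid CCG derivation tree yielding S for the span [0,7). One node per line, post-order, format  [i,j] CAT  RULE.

[0,7] S   >
  [0,4] S/N   >
    [0,2] (S/N)/(N\S)   >
      [0,1] "the" : ((S/N)/(N\S))/NP
      [1,2] "built" : NP
    [2,4] N\S   <
      [2,3] "chased" : NP\S
      [3,4] "dog" : (N\S)\(NP\S)
  [4,7] N   >
    [4,6] N/NP   >
      [4,5] "clearly" : (N/NP)/PP
      [5,6] "map" : PP
    [6,7] "city" : NP

[0,1] ((S/N)/(N\S))/NP  lex  "the"
[1,2] NP  lex  "built"
[0,2] (S/N)/(N\S)  >  k=1
[2,3] NP\S  lex  "chased"
[3,4] (N\S)\(NP\S)  lex  "dog"
[2,4] N\S  <  k=3
[0,4] S/N  >  k=2
[4,5] (N/NP)/PP  lex  "clearly"
[5,6] PP  lex  "map"
[4,6] N/NP  >  k=5
[6,7] NP  lex  "city"
[4,7] N  >  k=6
[0,7] S  >  k=4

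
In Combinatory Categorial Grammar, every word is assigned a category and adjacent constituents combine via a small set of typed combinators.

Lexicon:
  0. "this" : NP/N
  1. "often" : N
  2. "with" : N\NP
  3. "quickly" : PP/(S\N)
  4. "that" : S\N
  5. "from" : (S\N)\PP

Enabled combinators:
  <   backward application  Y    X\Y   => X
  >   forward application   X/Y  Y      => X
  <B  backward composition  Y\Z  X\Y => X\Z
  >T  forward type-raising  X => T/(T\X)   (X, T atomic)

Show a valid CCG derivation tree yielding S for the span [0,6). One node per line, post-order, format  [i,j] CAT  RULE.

[0,1] NP/N  lex  "this"
[1,2] N  lex  "often"
[0,2] NP  >  k=1
[2,3] N\NP  lex  "with"
[0,3] N  <  k=2
[3,4] PP/(S\N)  lex  "quickly"
[4,5] S\N  lex  "that"
[3,5] PP  >  k=4
[5,6] (S\N)\PP  lex  "from"
[3,6] S\N  <  k=5
[0,6] S  <  k=3

[0,6] S   <
  [0,3] N   <
    [0,2] NP   >
      [0,1] "this" : NP/N
      [1,2] "often" : N
    [2,3] "with" : N\NP
  [3,6] S\N   <
    [3,5] PP   >
      [3,4] "quickly" : PP/(S\N)
      [4,5] "that" : S\N
    [5,6] "from" : (S\N)\PP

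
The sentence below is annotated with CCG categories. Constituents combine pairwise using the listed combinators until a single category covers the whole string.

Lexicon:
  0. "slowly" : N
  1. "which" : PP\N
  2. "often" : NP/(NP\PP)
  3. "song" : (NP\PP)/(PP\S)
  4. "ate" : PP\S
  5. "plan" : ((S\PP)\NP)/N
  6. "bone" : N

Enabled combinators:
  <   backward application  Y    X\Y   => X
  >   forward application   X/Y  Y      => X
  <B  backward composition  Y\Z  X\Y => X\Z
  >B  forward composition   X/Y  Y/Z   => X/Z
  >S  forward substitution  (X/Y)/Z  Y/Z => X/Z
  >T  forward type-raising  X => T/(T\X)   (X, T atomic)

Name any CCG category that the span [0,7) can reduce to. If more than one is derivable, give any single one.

[0,7] S   <
  [0,2] PP   <
    [0,1] "slowly" : N
    [1,2] "which" : PP\N
  [2,7] S\PP   <
    [2,5] NP   >
      [2,3] "often" : NP/(NP\PP)
      [3,5] NP\PP   >
        [3,4] "song" : (NP\PP)/(PP\S)
        [4,5] "ate" : PP\S
    [5,7] (S\PP)\NP   >
      [5,6] "plan" : ((S\PP)\NP)/N
      [6,7] "bone" : N

S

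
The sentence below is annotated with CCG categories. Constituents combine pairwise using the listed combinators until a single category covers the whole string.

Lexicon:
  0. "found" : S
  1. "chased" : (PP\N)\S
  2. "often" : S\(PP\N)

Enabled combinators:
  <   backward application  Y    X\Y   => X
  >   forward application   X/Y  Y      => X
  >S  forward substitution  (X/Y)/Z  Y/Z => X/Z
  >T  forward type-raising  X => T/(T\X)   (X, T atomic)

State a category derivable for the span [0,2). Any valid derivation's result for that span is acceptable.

PP\N

[0,3] S   <
  [0,2] PP\N   <
    [0,1] "found" : S
    [1,2] "chased" : (PP\N)\S
  [2,3] "often" : S\(PP\N)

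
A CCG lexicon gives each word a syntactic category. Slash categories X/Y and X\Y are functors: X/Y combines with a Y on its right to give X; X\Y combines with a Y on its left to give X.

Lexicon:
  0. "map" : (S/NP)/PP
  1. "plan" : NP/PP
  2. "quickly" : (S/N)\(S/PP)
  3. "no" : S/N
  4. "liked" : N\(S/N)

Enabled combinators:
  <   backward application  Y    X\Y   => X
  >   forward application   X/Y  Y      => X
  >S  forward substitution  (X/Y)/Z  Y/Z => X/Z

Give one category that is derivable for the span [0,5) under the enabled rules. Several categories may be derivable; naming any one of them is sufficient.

[0,5] S   >
  [0,3] S/N   <
    [0,2] S/PP   >S
      [0,1] "map" : (S/NP)/PP
      [1,2] "plan" : NP/PP
    [2,3] "quickly" : (S/N)\(S/PP)
  [3,5] N   <
    [3,4] "no" : S/N
    [4,5] "liked" : N\(S/N)

S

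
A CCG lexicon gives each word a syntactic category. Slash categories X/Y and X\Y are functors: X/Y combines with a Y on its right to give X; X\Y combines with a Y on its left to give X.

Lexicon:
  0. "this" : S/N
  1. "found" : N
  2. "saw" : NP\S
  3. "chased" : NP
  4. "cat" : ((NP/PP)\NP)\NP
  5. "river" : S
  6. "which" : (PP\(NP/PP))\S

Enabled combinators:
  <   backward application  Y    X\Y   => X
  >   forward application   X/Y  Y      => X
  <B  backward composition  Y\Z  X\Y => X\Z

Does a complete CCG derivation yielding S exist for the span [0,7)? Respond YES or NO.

NO

S/N N NP\S NP ((NP/PP)\NP)\NP S (PP\(NP/PP))\S
CKY chart[0,7] = {PP}; S ∉ chart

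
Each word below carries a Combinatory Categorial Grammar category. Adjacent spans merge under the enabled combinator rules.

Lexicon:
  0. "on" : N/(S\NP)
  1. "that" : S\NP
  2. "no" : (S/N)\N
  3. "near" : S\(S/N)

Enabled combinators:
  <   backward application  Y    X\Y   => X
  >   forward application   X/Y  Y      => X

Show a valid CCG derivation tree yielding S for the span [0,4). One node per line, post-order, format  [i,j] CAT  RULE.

[0,1] N/(S\NP)  lex  "on"
[1,2] S\NP  lex  "that"
[0,2] N  >  k=1
[2,3] (S/N)\N  lex  "no"
[0,3] S/N  <  k=2
[3,4] S\(S/N)  lex  "near"
[0,4] S  <  k=3

[0,4] S   <
  [0,3] S/N   <
    [0,2] N   >
      [0,1] "on" : N/(S\NP)
      [1,2] "that" : S\NP
    [2,3] "no" : (S/N)\N
  [3,4] "near" : S\(S/N)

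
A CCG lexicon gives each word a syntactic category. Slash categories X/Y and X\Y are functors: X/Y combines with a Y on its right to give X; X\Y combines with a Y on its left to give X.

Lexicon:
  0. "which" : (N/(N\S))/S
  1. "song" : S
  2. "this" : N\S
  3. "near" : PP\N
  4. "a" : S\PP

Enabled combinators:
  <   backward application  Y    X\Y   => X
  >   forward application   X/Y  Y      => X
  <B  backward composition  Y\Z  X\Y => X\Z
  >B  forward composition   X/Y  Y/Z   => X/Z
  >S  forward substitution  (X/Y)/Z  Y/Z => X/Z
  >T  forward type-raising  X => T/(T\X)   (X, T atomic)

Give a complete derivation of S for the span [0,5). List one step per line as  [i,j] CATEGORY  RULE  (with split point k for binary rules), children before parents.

[0,5] S   <
  [0,3] N   >
    [0,2] N/(N\S)   >
      [0,1] "which" : (N/(N\S))/S
      [1,2] "song" : S
    [2,3] "this" : N\S
  [3,5] S\N   <B
    [3,4] "near" : PP\N
    [4,5] "a" : S\PP

[0,1] (N/(N\S))/S  lex  "which"
[1,2] S  lex  "song"
[0,2] N/(N\S)  >  k=1
[2,3] N\S  lex  "this"
[0,3] N  >  k=2
[3,4] PP\N  lex  "near"
[4,5] S\PP  lex  "a"
[3,5] S\N  <B  k=4
[0,5] S  <  k=3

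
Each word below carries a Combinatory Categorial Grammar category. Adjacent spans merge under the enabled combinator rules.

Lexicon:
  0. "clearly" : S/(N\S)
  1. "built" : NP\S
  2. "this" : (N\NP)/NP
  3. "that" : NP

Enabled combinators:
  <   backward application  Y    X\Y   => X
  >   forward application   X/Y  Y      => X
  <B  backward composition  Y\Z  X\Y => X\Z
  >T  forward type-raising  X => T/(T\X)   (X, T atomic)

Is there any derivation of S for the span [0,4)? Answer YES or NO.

[0,4] S   >
  [0,1] "clearly" : S/(N\S)
  [1,4] N\S   <B
    [1,2] "built" : NP\S
    [2,4] N\NP   >
      [2,3] "this" : (N\NP)/NP
      [3,4] "that" : NP

YES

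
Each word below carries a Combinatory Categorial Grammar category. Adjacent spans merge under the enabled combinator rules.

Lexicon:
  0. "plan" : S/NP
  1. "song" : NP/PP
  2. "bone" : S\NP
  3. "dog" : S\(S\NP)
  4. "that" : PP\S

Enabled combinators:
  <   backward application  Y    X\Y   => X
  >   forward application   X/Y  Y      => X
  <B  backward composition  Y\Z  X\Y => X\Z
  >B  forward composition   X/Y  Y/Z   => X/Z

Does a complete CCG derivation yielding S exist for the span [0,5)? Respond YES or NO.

YES

[0,5] S   >
  [0,1] "plan" : S/NP
  [1,5] NP   >
    [1,2] "song" : NP/PP
    [2,5] PP   <
      [2,4] S   <
        [2,3] "bone" : S\NP
        [3,4] "dog" : S\(S\NP)
      [4,5] "that" : PP\S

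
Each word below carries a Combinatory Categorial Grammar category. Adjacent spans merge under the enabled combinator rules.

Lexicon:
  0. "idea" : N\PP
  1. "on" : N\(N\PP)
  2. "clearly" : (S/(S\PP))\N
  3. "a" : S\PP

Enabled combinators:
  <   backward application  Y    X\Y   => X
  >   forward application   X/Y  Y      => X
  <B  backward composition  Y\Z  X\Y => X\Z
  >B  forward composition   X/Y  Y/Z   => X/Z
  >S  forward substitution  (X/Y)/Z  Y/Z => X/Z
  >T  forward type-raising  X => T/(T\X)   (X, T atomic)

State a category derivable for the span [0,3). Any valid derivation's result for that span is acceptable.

S/(S\PP)

[0,4] S   >
  [0,3] S/(S\PP)   <
    [0,2] N   <
      [0,1] "idea" : N\PP
      [1,2] "on" : N\(N\PP)
    [2,3] "clearly" : (S/(S\PP))\N
  [3,4] "a" : S\PP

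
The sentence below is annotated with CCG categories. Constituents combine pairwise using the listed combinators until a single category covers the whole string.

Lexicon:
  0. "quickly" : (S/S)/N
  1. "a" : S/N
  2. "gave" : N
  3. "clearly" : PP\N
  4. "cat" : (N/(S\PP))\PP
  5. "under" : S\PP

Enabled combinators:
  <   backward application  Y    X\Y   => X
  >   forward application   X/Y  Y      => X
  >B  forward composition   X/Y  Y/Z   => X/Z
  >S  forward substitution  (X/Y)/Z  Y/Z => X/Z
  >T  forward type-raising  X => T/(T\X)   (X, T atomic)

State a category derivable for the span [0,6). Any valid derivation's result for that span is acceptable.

[0,6] S   >
  [0,2] S/N   >S
    [0,1] "quickly" : (S/S)/N
    [1,2] "a" : S/N
  [2,6] N   >
    [2,5] N/(S\PP)   <
      [2,4] PP   >
        [2,3] PP/(PP\N)   >T
          [2,3] "gave" : N
        [3,4] "clearly" : PP\N
      [4,5] "cat" : (N/(S\PP))\PP
    [5,6] "under" : S\PP

S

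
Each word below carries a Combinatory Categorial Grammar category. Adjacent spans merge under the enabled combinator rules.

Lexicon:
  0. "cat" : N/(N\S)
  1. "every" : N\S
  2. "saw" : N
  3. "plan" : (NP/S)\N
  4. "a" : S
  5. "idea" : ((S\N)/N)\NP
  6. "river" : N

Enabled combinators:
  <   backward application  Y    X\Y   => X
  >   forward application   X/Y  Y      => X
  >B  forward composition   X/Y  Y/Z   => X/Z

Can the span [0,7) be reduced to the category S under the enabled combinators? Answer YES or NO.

[0,7] S   <
  [0,2] N   >
    [0,1] "cat" : N/(N\S)
    [1,2] "every" : N\S
  [2,7] S\N   >
    [2,6] (S\N)/N   <
      [2,5] NP   >
        [2,4] NP/S   <
          [2,3] "saw" : N
          [3,4] "plan" : (NP/S)\N
        [4,5] "a" : S
      [5,6] "idea" : ((S\N)/N)\NP
    [6,7] "river" : N

YES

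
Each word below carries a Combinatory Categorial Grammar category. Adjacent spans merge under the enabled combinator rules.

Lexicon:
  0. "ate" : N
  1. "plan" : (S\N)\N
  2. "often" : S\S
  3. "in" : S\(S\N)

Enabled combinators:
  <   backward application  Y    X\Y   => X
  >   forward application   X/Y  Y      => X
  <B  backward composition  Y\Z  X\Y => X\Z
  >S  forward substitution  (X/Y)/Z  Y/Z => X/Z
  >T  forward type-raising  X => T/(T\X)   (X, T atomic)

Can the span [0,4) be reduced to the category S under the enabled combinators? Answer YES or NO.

[0,4] S   <
  [0,3] S\N   <B
    [0,2] S\N   <
      [0,1] "ate" : N
      [1,2] "plan" : (S\N)\N
    [2,3] "often" : S\S
  [3,4] "in" : S\(S\N)

YES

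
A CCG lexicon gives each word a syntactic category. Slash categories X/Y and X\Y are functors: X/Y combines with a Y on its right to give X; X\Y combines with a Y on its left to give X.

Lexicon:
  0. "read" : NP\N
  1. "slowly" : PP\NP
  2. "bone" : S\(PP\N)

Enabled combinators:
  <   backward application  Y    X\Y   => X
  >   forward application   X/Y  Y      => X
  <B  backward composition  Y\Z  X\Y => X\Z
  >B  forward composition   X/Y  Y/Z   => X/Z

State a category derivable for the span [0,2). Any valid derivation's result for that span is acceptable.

[0,3] S   <
  [0,2] PP\N   <B
    [0,1] "read" : NP\N
    [1,2] "slowly" : PP\NP
  [2,3] "bone" : S\(PP\N)

PP\N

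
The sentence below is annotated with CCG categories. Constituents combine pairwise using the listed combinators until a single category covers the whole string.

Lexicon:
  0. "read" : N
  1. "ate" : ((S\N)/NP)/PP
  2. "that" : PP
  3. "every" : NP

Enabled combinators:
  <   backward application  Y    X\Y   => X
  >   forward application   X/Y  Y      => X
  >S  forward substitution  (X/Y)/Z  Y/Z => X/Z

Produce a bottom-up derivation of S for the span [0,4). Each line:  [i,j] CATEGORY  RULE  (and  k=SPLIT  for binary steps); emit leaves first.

[0,1] N  lex  "read"
[1,2] ((S\N)/NP)/PP  lex  "ate"
[2,3] PP  lex  "that"
[1,3] (S\N)/NP  >  k=2
[3,4] NP  lex  "every"
[1,4] S\N  >  k=3
[0,4] S  <  k=1

[0,4] S   <
  [0,1] "read" : N
  [1,4] S\N   >
    [1,3] (S\N)/NP   >
      [1,2] "ate" : ((S\N)/NP)/PP
      [2,3] "that" : PP
    [3,4] "every" : NP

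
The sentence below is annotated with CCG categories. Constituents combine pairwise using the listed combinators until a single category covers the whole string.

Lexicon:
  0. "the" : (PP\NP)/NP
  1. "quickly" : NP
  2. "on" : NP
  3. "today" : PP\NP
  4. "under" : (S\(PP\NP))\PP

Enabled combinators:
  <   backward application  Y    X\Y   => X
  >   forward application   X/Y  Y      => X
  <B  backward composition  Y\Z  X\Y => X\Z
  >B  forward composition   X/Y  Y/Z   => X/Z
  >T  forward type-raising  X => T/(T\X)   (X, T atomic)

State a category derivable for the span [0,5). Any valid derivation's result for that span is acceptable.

[0,5] S   <
  [0,2] PP\NP   >
    [0,1] "the" : (PP\NP)/NP
    [1,2] "quickly" : NP
  [2,5] S\(PP\NP)   <
    [2,4] PP   >
      [2,3] PP/(PP\NP)   >T
        [2,3] "on" : NP
      [3,4] "today" : PP\NP
    [4,5] "under" : (S\(PP\NP))\PP

S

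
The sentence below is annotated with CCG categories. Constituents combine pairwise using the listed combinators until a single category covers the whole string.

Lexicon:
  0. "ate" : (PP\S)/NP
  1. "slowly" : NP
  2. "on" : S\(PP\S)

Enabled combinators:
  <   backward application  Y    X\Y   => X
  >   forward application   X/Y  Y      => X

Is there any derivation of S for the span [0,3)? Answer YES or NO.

YES

[0,3] S   <
  [0,2] PP\S   >
    [0,1] "ate" : (PP\S)/NP
    [1,2] "slowly" : NP
  [2,3] "on" : S\(PP\S)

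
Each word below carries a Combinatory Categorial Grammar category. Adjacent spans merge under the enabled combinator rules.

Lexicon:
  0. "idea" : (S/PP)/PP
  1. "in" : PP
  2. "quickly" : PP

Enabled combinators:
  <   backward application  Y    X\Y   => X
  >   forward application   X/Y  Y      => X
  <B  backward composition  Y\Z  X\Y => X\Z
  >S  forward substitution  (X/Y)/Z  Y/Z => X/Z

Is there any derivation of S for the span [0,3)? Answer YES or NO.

YES

[0,3] S   >
  [0,2] S/PP   >
    [0,1] "idea" : (S/PP)/PP
    [1,2] "in" : PP
  [2,3] "quickly" : PP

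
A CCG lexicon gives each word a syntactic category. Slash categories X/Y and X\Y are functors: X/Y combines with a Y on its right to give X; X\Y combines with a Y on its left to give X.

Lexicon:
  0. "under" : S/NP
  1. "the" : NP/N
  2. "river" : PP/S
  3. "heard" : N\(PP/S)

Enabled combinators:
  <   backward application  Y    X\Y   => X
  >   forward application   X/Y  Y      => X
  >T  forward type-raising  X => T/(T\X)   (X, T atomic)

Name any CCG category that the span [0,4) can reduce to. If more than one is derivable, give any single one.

[0,4] S   >
  [0,1] "under" : S/NP
  [1,4] NP   >
    [1,2] "the" : NP/N
    [2,4] N   <
      [2,3] "river" : PP/S
      [3,4] "heard" : N\(PP/S)

S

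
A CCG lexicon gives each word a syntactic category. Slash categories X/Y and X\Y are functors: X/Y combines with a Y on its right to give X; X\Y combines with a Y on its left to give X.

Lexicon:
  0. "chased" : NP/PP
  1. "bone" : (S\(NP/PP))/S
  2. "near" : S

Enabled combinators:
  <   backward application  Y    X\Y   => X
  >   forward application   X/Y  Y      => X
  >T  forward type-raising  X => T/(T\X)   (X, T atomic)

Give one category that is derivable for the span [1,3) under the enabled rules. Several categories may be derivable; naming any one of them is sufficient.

[0,3] S   <
  [0,1] "chased" : NP/PP
  [1,3] S\(NP/PP)   >
    [1,2] "bone" : (S\(NP/PP))/S
    [2,3] "near" : S

S\(NP/PP)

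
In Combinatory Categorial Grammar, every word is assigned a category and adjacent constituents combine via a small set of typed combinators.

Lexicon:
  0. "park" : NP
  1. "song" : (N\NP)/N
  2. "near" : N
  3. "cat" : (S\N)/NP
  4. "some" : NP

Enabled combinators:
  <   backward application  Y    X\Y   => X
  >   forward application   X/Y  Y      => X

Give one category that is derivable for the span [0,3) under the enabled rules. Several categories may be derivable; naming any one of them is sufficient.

N

[0,5] S   <
  [0,3] N   <
    [0,1] "park" : NP
    [1,3] N\NP   >
      [1,2] "song" : (N\NP)/N
      [2,3] "near" : N
  [3,5] S\N   >
    [3,4] "cat" : (S\N)/NP
    [4,5] "some" : NP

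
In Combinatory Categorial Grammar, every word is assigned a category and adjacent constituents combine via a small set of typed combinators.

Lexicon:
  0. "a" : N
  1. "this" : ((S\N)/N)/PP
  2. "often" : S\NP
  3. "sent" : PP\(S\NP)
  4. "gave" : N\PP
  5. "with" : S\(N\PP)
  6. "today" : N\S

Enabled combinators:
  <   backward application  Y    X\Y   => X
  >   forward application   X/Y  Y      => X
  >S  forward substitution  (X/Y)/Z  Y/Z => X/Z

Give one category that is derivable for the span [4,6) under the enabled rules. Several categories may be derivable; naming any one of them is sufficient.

S

[0,7] S   <
  [0,1] "a" : N
  [1,7] S\N   >
    [1,4] (S\N)/N   >
      [1,2] "this" : ((S\N)/N)/PP
      [2,4] PP   <
        [2,3] "often" : S\NP
        [3,4] "sent" : PP\(S\NP)
    [4,7] N   <
      [4,6] S   <
        [4,5] "gave" : N\PP
        [5,6] "with" : S\(N\PP)
      [6,7] "today" : N\S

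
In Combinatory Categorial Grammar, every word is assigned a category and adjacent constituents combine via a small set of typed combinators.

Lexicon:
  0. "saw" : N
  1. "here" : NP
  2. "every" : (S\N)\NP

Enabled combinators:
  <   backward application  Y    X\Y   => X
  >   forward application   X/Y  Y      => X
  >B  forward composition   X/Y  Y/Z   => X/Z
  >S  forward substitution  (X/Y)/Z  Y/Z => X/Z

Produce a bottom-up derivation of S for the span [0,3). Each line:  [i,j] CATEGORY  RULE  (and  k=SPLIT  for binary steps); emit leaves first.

[0,1] N  lex  "saw"
[1,2] NP  lex  "here"
[2,3] (S\N)\NP  lex  "every"
[1,3] S\N  <  k=2
[0,3] S  <  k=1

[0,3] S   <
  [0,1] "saw" : N
  [1,3] S\N   <
    [1,2] "here" : NP
    [2,3] "every" : (S\N)\NP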